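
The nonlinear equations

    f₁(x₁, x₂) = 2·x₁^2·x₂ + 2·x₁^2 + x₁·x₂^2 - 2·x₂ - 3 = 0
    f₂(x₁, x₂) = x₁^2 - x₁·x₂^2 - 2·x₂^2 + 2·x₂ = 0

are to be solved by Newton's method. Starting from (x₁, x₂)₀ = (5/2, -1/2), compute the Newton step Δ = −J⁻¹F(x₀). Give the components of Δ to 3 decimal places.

(-0.339, -0.387)

At (5/2, -1/2): F = (4.875, 4.125).
Jacobian J = [[4·x₁·x₂ + 4·x₁ + x₂^2, 2·x₁^2 + 2·x₁·x₂ - 2], [2·x₁ - x₂^2, -2·x₁·x₂ - 4·x₂ + 2]].
At the point, J = [[5.250, 8.000], [4.750, 6.500]] (det J = -3.875).
Solving J·Δ = −F gives Δ = (-0.339, -0.387).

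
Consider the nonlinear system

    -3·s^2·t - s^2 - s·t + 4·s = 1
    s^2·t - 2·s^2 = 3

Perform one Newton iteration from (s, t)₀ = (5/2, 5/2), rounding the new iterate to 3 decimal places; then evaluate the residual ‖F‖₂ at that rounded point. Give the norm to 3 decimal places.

9.868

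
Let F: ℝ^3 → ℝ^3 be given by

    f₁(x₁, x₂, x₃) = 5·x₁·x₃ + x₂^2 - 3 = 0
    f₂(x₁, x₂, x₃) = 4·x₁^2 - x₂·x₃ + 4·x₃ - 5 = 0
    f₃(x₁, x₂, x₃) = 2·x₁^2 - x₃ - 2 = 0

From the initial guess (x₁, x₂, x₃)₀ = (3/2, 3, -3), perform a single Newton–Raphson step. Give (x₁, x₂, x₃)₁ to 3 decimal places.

At (3/2, 3, -3): F = (-16.500, 1.000, 5.500).
Jacobian J = [[5·x₃, 2·x₂, 5·x₁], [8·x₁, -x₃, -x₂ + 4], [4·x₁, 0, -1]].
At the point, J = [[-15.000, 6.000, 7.500], [12.000, 3.000, 1.000], [6.000, 0.000, -1.000]] (det J = 18.000).
Solving J·Δ = −F gives Δ = (1.958, -13.917, 17.250).
Then the next iterate is (x₁, x₂, x₃)₁ = (3.458, -10.917, 14.250).

(3.458, -10.917, 14.250)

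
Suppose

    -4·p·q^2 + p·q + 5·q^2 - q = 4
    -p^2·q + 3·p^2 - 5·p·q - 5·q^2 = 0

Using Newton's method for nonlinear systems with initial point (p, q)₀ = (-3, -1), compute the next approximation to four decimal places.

(-1.9027, -0.6970)

At (-3, -1): F = (17.0000, 16.0000).
Jacobian J = [[-4·q^2 + q, -8·p·q + p + 10·q - 1], [-2·p·q + 6·p - 5·q, -p^2 - 5·p - 10·q]].
At the point, J = [[-5.0000, -38.0000], [-19.0000, 16.0000]] (det J = -802.0000).
Solving J·Δ = −F gives Δ = (1.0973, 0.3030).
Then the next iterate is (p, q)₁ = (-1.9027, -0.6970).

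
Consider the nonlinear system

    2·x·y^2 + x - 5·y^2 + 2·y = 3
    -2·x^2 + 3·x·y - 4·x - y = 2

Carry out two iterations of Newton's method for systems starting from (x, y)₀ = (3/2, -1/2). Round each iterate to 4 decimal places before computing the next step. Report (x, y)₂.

At (3/2, -1/2): F = (-3.0000, -14.2500).
Jacobian J = [[2·y^2 + 1, 4·x·y - 10·y + 2], [-4·x + 3·y - 4, 3·x - 1]].
At the point, J = [[1.5000, 4.0000], [-11.5000, 3.5000]] (det J = 51.2500).
Solving J·Δ = −F gives Δ = (-0.9073, 1.0902).
Then the next iterate is (x, y)₁ = (0.5927, 0.5902).
Round to (0.5927, 0.5902) and repeat: F = (-2.555663, -4.614152), J = [[1.696672, -2.502754], [-4.6002, 0.7781]].
Δ = (-1.3280, -1.9214), so (x, y)₂ = (-0.7353, -1.3312).

(-0.7353, -1.3312)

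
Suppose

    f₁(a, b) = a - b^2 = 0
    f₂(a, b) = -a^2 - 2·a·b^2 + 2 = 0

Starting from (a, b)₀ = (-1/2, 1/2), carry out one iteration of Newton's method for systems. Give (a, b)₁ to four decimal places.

(-1.3333, -1.0833)

At (-1/2, 1/2): F = (-0.7500, 2.0000).
Jacobian J = [[1, -2·b], [-2·a - 2·b^2, -4·a·b]].
At the point, J = [[1.0000, -1.0000], [0.5000, 1.0000]] (det J = 1.5000).
Solving J·Δ = −F gives Δ = (-0.8333, -1.5833).
Then the next iterate is (a, b)₁ = (-1.3333, -1.0833).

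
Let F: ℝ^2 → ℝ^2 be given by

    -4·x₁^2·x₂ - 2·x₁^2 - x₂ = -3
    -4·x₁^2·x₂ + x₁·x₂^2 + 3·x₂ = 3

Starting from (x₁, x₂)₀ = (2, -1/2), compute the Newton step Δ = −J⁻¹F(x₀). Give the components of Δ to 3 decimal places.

(-0.111, 0.206)

At (2, -1/2): F = (3.500, 4.000).
Jacobian J = [[-8·x₁·x₂ - 4·x₁, -4·x₁^2 - 1], [-8·x₁·x₂ + x₂^2, -4·x₁^2 + 2·x₁·x₂ + 3]].
At the point, J = [[0.000, -17.000], [8.250, -15.000]] (det J = 140.250).
Solving J·Δ = −F gives Δ = (-0.111, 0.206).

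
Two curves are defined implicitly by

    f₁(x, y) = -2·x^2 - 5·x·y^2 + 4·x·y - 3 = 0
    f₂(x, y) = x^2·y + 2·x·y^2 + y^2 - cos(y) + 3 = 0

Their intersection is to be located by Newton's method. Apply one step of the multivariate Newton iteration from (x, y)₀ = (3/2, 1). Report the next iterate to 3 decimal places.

(0.843, 0.511)

At (3/2, 1): F = (-9.000, 8.70970).
Jacobian J = [[-4·x - 5·y^2 + 4·y, -10·x·y + 4·x], [2·x·y + 2·y^2, x^2 + 4·x·y + 2·y + sin(y)]].
At the point, J = [[-7.000, -9.000], [5.000, 11.09147]] (det J = -32.64030).
Solving J·Δ = −F gives Δ = (-0.657, -0.489).
Then the next iterate is (x, y)₁ = (0.843, 0.511).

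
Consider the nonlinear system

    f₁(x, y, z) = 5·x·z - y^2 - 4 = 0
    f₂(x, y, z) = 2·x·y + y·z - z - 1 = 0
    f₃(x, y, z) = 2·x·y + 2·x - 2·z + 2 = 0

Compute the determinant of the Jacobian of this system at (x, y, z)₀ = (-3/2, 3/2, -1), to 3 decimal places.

J = [[5·z, -2·y, 5·x], [2·y, 2·x + z, y - 1], [2·y + 2, 2·x, -2]].
At the point, J = [[-5.000, -3.000, -7.500], [3.000, -4.000, 0.500], [5.000, -3.000, -2.000]].
det J = -155.500.

-155.500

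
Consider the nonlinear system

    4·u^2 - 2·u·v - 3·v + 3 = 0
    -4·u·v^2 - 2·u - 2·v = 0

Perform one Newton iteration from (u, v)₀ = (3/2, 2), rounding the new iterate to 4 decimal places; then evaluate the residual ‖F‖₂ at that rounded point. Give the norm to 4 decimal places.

At (3/2, 2): F = (0.0000, -31.0000).
Jacobian J = [[8·u - 2·v, -2·u - 3], [-4·v^2 - 2, -8·u·v - 2]].
At the point, J = [[8.0000, -6.0000], [-18.0000, -26.0000]] (det J = -316.0000).
Solving J·Δ = −F gives Δ = (-0.5886, -0.7848).
Then the next iterate is (u, v)₁ = (0.9114, 1.2152).
Re-evaluating at (0.9114, 1.2152): F = (0.461933, -9.636698), so ‖F‖₂ = 9.6478.

9.6478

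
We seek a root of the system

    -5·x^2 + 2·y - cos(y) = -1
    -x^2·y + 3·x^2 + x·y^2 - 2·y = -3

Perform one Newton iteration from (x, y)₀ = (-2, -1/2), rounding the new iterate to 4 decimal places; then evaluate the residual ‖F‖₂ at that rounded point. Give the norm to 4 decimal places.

5.8341

At (-2, -1/2): F = (-20.877583, 17.5000).
Jacobian J = [[-10·x, sin(y) + 2], [-2·x·y + 6·x + y^2, -x^2 + 2·x·y - 2]].
At the point, J = [[20.0000, 1.520574], [-13.7500, -4.0000]] (det J = -59.092101).
Solving J·Δ = −F gives Δ = (0.9629, 1.0650).
Then the next iterate is (x, y)₁ = (-1.0371, 0.5650).
Re-evaluating at (-1.0371, 0.5650): F = (-4.092471, 4.157960), so ‖F‖₂ = 5.8341.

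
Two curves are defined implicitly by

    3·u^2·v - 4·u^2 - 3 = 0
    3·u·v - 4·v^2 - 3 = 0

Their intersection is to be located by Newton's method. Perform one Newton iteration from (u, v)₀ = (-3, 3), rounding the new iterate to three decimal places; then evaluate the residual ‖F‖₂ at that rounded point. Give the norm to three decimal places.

25.698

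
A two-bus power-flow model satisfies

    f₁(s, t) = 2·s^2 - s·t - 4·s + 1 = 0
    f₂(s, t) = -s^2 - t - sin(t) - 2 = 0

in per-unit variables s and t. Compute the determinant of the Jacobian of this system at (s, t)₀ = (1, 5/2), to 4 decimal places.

-1.5029

J = [[4·s - t - 4, -s], [-2·s, -cos(t) - 1]].
At the point, J = [[-2.5000, -1.0000], [-2.0000, -0.198856]].
det J = -1.5029.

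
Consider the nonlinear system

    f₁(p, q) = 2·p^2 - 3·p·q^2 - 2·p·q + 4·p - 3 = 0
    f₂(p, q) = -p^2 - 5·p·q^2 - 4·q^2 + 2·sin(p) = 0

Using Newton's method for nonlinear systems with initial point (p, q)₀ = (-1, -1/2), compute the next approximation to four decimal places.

At (-1, -1/2): F = (-5.2500, -2.432942).
Jacobian J = [[4·p - 3·q^2 - 2·q + 4, -6·p·q - 2·p], [-2·p - 5·q^2 + 2·cos(p), -10·p·q - 8·q]].
At the point, J = [[0.2500, -1.0000], [1.830605, -1.0000]] (det J = 1.580605).
Solving J·Δ = −F gives Δ = (-1.7823, -5.6956).
Then the next iterate is (p, q)₁ = (-2.7823, -6.1956).

(-2.7823, -6.1956)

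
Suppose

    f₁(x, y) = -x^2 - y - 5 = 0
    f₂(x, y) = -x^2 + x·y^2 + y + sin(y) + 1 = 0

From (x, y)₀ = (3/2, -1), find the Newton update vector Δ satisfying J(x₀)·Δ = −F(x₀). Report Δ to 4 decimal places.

(-3.1658, 3.2473)

At (3/2, -1): F = (-6.2500, -1.591471).
Jacobian J = [[-2·x, -1], [-2·x + y^2, 2·x·y + cos(y) + 1]].
At the point, J = [[-3.0000, -1.0000], [-2.0000, -1.459698]] (det J = 2.379093).
Solving J·Δ = −F gives Δ = (-3.1658, 3.2473).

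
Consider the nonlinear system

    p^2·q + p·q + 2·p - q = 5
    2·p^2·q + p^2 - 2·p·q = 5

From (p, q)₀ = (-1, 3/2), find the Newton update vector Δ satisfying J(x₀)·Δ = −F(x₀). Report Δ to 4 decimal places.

(-3.5556, -10.2778)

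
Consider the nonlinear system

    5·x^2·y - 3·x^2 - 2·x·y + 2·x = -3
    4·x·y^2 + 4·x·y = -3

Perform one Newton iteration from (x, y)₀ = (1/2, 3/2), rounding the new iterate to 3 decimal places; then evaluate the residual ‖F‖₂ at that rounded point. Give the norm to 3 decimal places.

15.682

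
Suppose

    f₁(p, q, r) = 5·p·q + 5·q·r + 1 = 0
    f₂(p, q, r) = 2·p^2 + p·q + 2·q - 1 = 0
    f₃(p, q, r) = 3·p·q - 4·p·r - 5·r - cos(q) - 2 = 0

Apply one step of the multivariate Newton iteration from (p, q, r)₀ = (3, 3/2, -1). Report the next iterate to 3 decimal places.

(1.479, 0.707, -0.555)

At (3, 3/2, -1): F = (16.000, 24.500, 28.42926).
Jacobian J = [[5·q, 5·p + 5·r, 5·q], [4·p + q, p + 2, 0], [3·q - 4·r, 3·p + sin(q), -4·p - 5]].
At the point, J = [[7.500, 10.000, 7.500], [13.500, 5.000, 0.000], [8.500, 9.99749, -17.000]] (det J = 2350.99637).
Solving J·Δ = −F gives Δ = (-1.521, -0.793, 0.445).
Then the next iterate is (p, q, r)₁ = (1.479, 0.707, -0.555).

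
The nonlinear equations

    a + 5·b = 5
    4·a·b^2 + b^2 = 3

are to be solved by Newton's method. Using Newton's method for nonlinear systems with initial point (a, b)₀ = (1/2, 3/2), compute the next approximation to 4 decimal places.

(0.7292, 0.8542)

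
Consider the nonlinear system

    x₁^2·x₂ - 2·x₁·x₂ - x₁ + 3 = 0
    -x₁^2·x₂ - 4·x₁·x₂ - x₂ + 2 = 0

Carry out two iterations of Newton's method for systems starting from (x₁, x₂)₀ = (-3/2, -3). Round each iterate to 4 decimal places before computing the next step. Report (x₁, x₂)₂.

(-2.0480, -0.6201)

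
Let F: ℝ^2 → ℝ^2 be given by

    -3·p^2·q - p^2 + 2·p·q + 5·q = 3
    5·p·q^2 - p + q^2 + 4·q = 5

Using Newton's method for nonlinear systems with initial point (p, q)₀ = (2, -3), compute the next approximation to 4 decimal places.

At (2, -3): F = (2.0000, 80.0000).
Jacobian J = [[-6·p·q - 2·p + 2·q, -3·p^2 + 2·p + 5], [5·q^2 - 1, 10·p·q + 2·q + 4]].
At the point, J = [[26.0000, -3.0000], [44.0000, -62.0000]] (det J = -1480.0000).
Solving J·Δ = −F gives Δ = (0.0784, 1.3459).
Then the next iterate is (p, q)₁ = (2.0784, -1.6541).

(2.0784, -1.6541)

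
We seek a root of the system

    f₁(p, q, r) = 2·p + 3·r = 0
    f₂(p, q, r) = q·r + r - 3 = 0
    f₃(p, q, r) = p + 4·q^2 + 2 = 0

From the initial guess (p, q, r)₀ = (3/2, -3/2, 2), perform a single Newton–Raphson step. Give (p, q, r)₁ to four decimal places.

(2.3333, -0.3889, -1.5556)

At (3/2, -3/2, 2): F = (9.0000, -4.0000, 12.5000).
Jacobian J = [[2, 0, 3], [0, r, q + 1], [1, 8·q, 0]].
At the point, J = [[2.0000, 0.0000, 3.0000], [0.0000, 2.0000, -0.5000], [1.0000, -12.0000, 0.0000]] (det J = -18.0000).
Solving J·Δ = −F gives Δ = (0.8333, 1.1111, -3.5556).
Then the next iterate is (p, q, r)₁ = (2.3333, -0.3889, -1.5556).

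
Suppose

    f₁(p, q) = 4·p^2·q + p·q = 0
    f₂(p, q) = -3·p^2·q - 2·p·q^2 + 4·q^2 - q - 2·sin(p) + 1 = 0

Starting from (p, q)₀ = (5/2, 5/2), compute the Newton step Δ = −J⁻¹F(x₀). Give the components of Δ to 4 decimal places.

(5.2740, -12.5686)

At (5/2, 5/2): F = (68.7500, -55.821944).
Jacobian J = [[8·p·q + q, 4·p^2 + p], [-6·p·q - 2·q^2 - 2·cos(p), -3·p^2 - 4·p·q + 8·q - 1]].
At the point, J = [[52.5000, 27.5000], [-48.397713, -24.7500]] (det J = 31.562101).
Solving J·Δ = −F gives Δ = (5.2740, -12.5686).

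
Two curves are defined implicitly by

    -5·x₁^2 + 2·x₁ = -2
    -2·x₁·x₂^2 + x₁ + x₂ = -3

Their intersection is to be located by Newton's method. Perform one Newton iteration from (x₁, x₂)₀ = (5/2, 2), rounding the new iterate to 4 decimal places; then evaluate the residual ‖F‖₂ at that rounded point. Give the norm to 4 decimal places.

6.0880

At (5/2, 2): F = (-24.2500, -12.5000).
Jacobian J = [[-10·x₁ + 2, 0], [-2·x₂^2 + 1, -4·x₁·x₂ + 1]].
At the point, J = [[-23.0000, 0.0000], [-7.0000, -19.0000]] (det J = 437.0000).
Solving J·Δ = −F gives Δ = (-1.0543, -0.2695).
Then the next iterate is (x₁, x₂)₁ = (1.4457, 1.7305).
Re-evaluating at (1.4457, 1.7305): F = (-5.558842, -2.482474), so ‖F‖₂ = 6.0880.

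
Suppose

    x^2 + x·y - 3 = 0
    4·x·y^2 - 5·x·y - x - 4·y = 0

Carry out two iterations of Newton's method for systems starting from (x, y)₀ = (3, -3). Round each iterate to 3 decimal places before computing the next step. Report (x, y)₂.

At (3, -3): F = (-3.000, 162.000).
Jacobian J = [[2·x + y, x], [4·y^2 - 5·y - 1, 8·x·y - 5·x - 4]].
At the point, J = [[3.000, 3.000], [50.000, -91.000]] (det J = -423.000).
Solving J·Δ = −F gives Δ = (-0.504, 1.504).
Then the next iterate is (x, y)₁ = (2.496, -1.496).
Round to (2.496, -1.496) and repeat: F = (-0.504, 44.50243), J = [[3.496, 2.496], [15.43206, -46.35213]].
Δ = (-0.437, 0.814), so (x, y)₂ = (2.059, -0.682).

(2.059, -0.682)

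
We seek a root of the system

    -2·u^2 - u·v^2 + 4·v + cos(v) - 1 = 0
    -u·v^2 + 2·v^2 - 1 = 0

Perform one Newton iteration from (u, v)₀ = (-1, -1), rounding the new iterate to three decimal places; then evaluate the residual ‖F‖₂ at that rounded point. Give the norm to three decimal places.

6.253

At (-1, -1): F = (-5.45970, 2.000).
Jacobian J = [[-4·u - v^2, -2·u·v - sin(v) + 4], [-v^2, -2·u·v + 4·v]].
At the point, J = [[3.000, 2.84147], [-1.000, -6.000]] (det J = -15.15853).
Solving J·Δ = −F gives Δ = (1.786, 0.036).
Then the next iterate is (u, v)₁ = (0.786, -0.964).
Re-evaluating at (0.786, -0.964): F = (-6.25178, 0.12817), so ‖F‖₂ = 6.253.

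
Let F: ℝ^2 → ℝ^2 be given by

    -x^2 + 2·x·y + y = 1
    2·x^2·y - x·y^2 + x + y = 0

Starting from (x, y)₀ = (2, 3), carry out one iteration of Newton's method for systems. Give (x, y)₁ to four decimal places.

At (2, 3): F = (10.0000, 11.0000).
Jacobian J = [[-2·x + 2·y, 2·x + 1], [4·x·y - y^2 + 1, 2·x^2 - 2·x·y + 1]].
At the point, J = [[2.0000, 5.0000], [16.0000, -3.0000]] (det J = -86.0000).
Solving J·Δ = −F gives Δ = (-0.9884, -1.6047).
Then the next iterate is (x, y)₁ = (1.0116, 1.3953).

(1.0116, 1.3953)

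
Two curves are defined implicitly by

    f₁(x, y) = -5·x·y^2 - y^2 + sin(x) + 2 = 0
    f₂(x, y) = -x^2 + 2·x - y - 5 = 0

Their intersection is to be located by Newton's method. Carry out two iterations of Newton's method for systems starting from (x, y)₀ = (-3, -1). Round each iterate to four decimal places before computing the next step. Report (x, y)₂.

(0.9471, -1.5536)

At (-3, -1): F = (15.858880, -19.0000).
Jacobian J = [[-5·y^2 + cos(x), -10·x·y - 2·y], [-2·x + 2, -1]].
At the point, J = [[-5.989992, -28.0000], [8.0000, -1.0000]] (det J = 229.989992).
Solving J·Δ = −F gives Δ = (2.3821, 0.0568).
Then the next iterate is (x, y)₁ = (-0.6179, -0.9432).
Round to (-0.6179, -0.9432) and repeat: F = (3.279549, -5.674400), J = [[-3.633034, -3.941633], [3.2358, -1.0000]].
Δ = (1.5650, -0.6104), so (x, y)₂ = (0.9471, -1.5536).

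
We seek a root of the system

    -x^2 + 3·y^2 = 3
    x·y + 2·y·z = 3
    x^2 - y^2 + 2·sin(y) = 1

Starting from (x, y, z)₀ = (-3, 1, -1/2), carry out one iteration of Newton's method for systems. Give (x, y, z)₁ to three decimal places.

(-1.562, 1.062, 2.406)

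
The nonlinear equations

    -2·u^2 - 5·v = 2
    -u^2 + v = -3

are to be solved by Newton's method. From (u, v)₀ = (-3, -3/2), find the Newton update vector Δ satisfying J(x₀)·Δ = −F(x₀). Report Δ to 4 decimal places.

(1.1905, 0.3571)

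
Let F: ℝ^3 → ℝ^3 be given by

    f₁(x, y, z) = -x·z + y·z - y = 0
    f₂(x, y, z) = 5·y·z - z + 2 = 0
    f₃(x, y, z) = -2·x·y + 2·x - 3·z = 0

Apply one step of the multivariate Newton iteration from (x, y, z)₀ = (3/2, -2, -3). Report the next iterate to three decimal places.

(-2.200, 10.600, -17.000)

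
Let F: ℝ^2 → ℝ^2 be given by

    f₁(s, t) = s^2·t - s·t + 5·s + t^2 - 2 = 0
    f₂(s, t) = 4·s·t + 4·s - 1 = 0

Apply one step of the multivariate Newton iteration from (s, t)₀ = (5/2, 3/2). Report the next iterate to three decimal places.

(1.988, -0.388)

At (5/2, 3/2): F = (18.375, 24.000).
Jacobian J = [[2·s·t - t + 5, s^2 - s + 2·t], [4·t + 4, 4·s]].
At the point, J = [[11.000, 6.750], [10.000, 10.000]] (det J = 42.500).
Solving J·Δ = −F gives Δ = (-0.512, -1.888).
Then the next iterate is (s, t)₁ = (1.988, -0.388).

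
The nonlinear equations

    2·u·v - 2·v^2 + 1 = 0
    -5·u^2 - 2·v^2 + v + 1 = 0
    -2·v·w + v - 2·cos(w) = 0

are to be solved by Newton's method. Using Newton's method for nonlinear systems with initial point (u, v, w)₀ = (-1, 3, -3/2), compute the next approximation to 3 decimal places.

(-0.824, 1.432, -0.801)

At (-1, 3, -3/2): F = (-23.000, -19.000, 11.85853).
Jacobian J = [[2·v, 2·u - 4·v, 0], [-10·u, -4·v + 1, 0], [0, -2·w + 1, -2·v + 2·sin(w)]].
At the point, J = [[6.000, -14.000, 0.000], [10.000, -11.000, 0.000], [0.000, 4.000, -7.99499]] (det J = -591.62926).
Solving J·Δ = −F gives Δ = (0.176, -1.568, 0.699).
Then the next iterate is (u, v, w)₁ = (-0.824, 1.432, -0.801).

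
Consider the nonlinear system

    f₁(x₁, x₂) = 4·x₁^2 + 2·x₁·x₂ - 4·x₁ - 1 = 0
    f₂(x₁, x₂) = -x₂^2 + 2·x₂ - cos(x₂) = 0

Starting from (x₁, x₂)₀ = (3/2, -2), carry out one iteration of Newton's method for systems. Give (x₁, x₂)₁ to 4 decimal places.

At (3/2, -2): F = (-4.0000, -7.583853).
Jacobian J = [[8·x₁ + 2·x₂ - 4, 2·x₁], [0, -2·x₂ + sin(x₂) + 2]].
At the point, J = [[4.0000, 3.0000], [0.0000, 5.090703]] (det J = 20.362810).
Solving J·Δ = −F gives Δ = (-0.1173, 1.4897).
Then the next iterate is (x₁, x₂)₁ = (1.3827, -0.5103).

(1.3827, -0.5103)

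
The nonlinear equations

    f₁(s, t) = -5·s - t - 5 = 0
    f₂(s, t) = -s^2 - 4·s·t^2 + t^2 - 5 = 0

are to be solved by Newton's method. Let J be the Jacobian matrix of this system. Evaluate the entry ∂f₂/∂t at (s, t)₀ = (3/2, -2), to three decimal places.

20.000

∂f₂/∂t = -8·s·t + 2·t.
At (3/2, -2) this is 20.000.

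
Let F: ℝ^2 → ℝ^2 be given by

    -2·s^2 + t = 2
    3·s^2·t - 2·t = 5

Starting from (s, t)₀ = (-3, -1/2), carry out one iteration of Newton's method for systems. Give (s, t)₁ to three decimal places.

(-1.299, -0.412)

At (-3, -1/2): F = (-20.500, -17.500).
Jacobian J = [[-4·s, 1], [6·s·t, 3·s^2 - 2]].
At the point, J = [[12.000, 1.000], [9.000, 25.000]] (det J = 291.000).
Solving J·Δ = −F gives Δ = (1.701, 0.088).
Then the next iterate is (s, t)₁ = (-1.299, -0.412).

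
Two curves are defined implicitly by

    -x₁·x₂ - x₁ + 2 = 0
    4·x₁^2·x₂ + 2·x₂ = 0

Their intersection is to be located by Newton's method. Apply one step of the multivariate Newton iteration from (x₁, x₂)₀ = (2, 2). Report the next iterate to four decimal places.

(2.0000, 0.0000)

At (2, 2): F = (-4.0000, 36.0000).
Jacobian J = [[-x₂ - 1, -x₁], [8·x₁·x₂, 4·x₁^2 + 2]].
At the point, J = [[-3.0000, -2.0000], [32.0000, 18.0000]] (det J = 10.0000).
Solving J·Δ = −F gives Δ = (0.0000, -2.0000).
Then the next iterate is (x₁, x₂)₁ = (2.0000, 0.0000).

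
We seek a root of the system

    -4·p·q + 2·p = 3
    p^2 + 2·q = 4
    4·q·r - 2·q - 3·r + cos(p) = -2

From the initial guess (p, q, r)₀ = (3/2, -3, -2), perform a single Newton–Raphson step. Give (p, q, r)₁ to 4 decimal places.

At (3/2, -3, -2): F = (18.0000, -7.7500, 38.070737).
Jacobian J = [[-4·q + 2, -4·p, 0], [2·p, 2, 0], [-sin(p), 4·r - 2, 4·q - 3]].
At the point, J = [[14.0000, -6.0000, 0.0000], [3.0000, 2.0000, 0.0000], [-0.997495, -10.0000, -15.0000]] (det J = -690.0000).
Solving J·Δ = −F gives Δ = (0.2283, 3.5326, 0.1678).
Then the next iterate is (p, q, r)₁ = (1.7283, 0.5326, -1.8322).

(1.7283, 0.5326, -1.8322)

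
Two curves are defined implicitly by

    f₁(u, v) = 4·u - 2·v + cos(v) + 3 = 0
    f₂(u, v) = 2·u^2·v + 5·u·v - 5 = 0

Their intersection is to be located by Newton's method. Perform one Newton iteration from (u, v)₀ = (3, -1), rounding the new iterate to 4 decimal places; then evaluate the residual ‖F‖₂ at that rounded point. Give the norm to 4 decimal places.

0.9920

At (3, -1): F = (17.540302, -38.0000).
Jacobian J = [[4, -sin(v) - 2], [4·u·v + 5·v, 2·u^2 + 5·u]].
At the point, J = [[4.0000, -1.158529], [-17.0000, 33.0000]] (det J = 112.305007).
Solving J·Δ = −F gives Δ = (-4.7621, -1.3017).
Then the next iterate is (u, v)₁ = (-1.7621, -2.3017).
Re-evaluating at (-1.7621, -2.3017): F = (-0.112543, 0.985587), so ‖F‖₂ = 0.9920.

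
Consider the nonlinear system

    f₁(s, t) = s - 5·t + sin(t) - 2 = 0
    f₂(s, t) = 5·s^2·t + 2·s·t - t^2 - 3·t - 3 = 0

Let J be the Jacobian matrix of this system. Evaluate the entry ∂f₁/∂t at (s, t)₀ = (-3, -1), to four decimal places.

∂f₁/∂t = cos(t) - 5.
At (-3, -1) this is -4.4597.

-4.4597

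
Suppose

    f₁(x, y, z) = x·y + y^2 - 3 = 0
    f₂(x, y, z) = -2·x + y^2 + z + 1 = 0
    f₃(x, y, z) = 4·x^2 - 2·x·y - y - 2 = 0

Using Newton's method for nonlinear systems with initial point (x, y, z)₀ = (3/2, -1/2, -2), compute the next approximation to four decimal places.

At (3/2, -1/2, -2): F = (-3.5000, -3.7500, 9.0000).
Jacobian J = [[y, x + 2·y, 0], [-2, 2·y, 1], [8·x - 2·y, -2·x - 1, 0]].
At the point, J = [[-0.5000, 0.5000, 0.0000], [-2.0000, -1.0000, 1.0000], [13.0000, -4.0000, 0.0000]] (det J = 4.5000).
Solving J·Δ = −F gives Δ = (2.1111, 9.1111, 17.0833).
Then the next iterate is (x, y, z)₁ = (3.6111, 8.6111, 15.0833).

(3.6111, 8.6111, 15.0833)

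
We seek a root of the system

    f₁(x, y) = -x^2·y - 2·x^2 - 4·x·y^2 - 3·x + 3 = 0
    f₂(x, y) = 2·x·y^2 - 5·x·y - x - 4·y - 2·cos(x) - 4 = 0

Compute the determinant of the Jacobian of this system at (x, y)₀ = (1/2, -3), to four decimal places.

87.7335

J = [[-2·x·y - 4·x - 4·y^2 - 3, -x^2 - 8·x·y], [2·y^2 - 5·y + 2·sin(x) - 1, 4·x·y - 5·x - 4]].
At the point, J = [[-38.0000, 11.7500], [32.958851, -12.5000]].
det J = 87.7335.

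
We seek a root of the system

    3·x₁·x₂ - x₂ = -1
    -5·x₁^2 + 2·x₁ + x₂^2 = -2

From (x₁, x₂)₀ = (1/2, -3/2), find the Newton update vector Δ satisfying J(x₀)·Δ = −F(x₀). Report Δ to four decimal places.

(0.1833, 1.1500)

At (1/2, -3/2): F = (0.2500, 4.0000).
Jacobian J = [[3·x₂, 3·x₁ - 1], [-10·x₁ + 2, 2·x₂]].
At the point, J = [[-4.5000, 0.5000], [-3.0000, -3.0000]] (det J = 15.0000).
Solving J·Δ = −F gives Δ = (0.1833, 1.1500).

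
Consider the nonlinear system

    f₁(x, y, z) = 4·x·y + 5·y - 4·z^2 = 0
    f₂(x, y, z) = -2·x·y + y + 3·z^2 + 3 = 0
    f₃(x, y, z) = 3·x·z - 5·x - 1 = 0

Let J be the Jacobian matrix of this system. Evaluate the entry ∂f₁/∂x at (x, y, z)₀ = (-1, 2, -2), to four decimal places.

8.0000

∂f₁/∂x = 4·y.
At (-1, 2, -2) this is 8.0000.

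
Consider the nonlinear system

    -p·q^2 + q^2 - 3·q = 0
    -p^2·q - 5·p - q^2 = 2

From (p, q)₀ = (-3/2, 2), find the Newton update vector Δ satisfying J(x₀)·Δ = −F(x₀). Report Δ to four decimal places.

At (-3/2, 2): F = (4.0000, -3.0000).
Jacobian J = [[-q^2, -2·p·q + 2·q - 3], [-2·p·q - 5, -p^2 - 2·q]].
At the point, J = [[-4.0000, 7.0000], [1.0000, -6.2500]] (det J = 18.0000).
Solving J·Δ = −F gives Δ = (0.2222, -0.4444).

(0.2222, -0.4444)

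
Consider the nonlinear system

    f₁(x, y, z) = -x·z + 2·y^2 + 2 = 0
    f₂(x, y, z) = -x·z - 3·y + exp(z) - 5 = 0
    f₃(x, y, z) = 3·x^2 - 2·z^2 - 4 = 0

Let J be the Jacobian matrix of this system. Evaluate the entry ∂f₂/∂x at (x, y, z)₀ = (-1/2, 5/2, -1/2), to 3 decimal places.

0.500

∂f₂/∂x = -z.
At (-1/2, 5/2, -1/2) this is 0.500.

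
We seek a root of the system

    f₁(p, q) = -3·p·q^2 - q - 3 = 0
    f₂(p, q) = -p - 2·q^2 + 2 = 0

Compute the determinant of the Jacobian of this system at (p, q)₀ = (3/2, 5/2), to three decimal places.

164.000

J = [[-3·q^2, -6·p·q - 1], [-1, -4·q]].
At the point, J = [[-18.750, -23.500], [-1.000, -10.000]].
det J = 164.000.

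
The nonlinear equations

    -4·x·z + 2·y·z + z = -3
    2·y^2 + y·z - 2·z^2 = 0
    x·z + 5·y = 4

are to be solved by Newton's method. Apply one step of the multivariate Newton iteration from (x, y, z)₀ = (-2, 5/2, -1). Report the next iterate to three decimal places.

(-7.968, 0.063, 1.143)

At (-2, 5/2, -1): F = (-11.000, 8.000, 10.500).
Jacobian J = [[-4·z, 2·z, -4·x + 2·y + 1], [0, 4·y + z, y - 4·z], [z, 5, x]].
At the point, J = [[4.000, -2.000, 14.000], [0.000, 9.000, 6.500], [-1.000, 5.000, -2.000]] (det J = -63.000).
Solving J·Δ = −F gives Δ = (-5.968, -2.437, 2.143).
Then the next iterate is (x, y, z)₁ = (-7.968, 0.063, 1.143).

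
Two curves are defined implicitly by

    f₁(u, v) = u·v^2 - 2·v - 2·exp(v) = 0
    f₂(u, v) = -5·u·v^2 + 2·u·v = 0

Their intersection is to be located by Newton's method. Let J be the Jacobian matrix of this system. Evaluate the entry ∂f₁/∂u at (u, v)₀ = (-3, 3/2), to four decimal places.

∂f₁/∂u = v^2.
At (-3, 3/2) this is 2.2500.

2.2500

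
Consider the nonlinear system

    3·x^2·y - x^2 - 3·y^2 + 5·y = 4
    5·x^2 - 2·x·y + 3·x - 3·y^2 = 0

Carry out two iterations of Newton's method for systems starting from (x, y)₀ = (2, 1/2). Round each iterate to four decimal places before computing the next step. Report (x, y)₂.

(0.7357, 1.0462)

At (2, 1/2): F = (-0.2500, 23.2500).
Jacobian J = [[6·x·y - 2·x, 3·x^2 - 6·y + 5], [10·x - 2·y + 3, -2·x - 6·y]].
At the point, J = [[2.0000, 14.0000], [22.0000, -7.0000]] (det J = -322.0000).
Solving J·Δ = −F gives Δ = (-1.0054, 0.1615).
Then the next iterate is (x, y)₁ = (0.9946, 0.6615).
Round to (0.9946, 0.6615) and repeat: F = (-1.031351, 5.301343), J = [[1.958367, 3.998687], [11.6230, -5.9582]].
Δ = (-0.2589, 0.3847), so (x, y)₂ = (0.7357, 1.0462).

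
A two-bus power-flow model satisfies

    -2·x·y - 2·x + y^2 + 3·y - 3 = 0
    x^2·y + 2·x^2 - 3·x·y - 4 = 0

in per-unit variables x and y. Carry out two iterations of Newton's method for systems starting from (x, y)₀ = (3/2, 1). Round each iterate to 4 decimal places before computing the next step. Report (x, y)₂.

(4.7140, 8.6021)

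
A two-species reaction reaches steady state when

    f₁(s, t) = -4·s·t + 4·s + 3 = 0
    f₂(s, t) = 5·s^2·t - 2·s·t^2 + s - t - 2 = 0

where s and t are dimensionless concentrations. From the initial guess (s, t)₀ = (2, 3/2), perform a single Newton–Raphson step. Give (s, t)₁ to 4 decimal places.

(1.2475, 1.5631)

At (2, 3/2): F = (-1.0000, 19.5000).
Jacobian J = [[-4·t + 4, -4·s], [10·s·t - 2·t^2 + 1, 5·s^2 - 4·s·t - 1]].
At the point, J = [[-2.0000, -8.0000], [26.5000, 7.0000]] (det J = 198.0000).
Solving J·Δ = −F gives Δ = (-0.7525, 0.0631).
Then the next iterate is (s, t)₁ = (1.2475, 1.5631).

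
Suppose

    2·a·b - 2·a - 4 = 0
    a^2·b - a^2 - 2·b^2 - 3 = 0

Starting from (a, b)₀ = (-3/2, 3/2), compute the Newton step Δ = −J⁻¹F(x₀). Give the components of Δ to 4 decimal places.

At (-3/2, 3/2): F = (-5.5000, -6.3750).
Jacobian J = [[2·b - 2, 2·a], [2·a·b - 2·a, a^2 - 4·b]].
At the point, J = [[1.0000, -3.0000], [-1.5000, -3.7500]] (det J = -8.2500).
Solving J·Δ = −F gives Δ = (0.1818, -1.7727).

(0.1818, -1.7727)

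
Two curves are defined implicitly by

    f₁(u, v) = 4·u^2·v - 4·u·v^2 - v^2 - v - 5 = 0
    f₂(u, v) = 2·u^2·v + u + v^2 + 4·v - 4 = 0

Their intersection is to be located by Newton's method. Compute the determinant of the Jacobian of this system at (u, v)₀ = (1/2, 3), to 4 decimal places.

J = [[8·u·v - 4·v^2, 4·u^2 - 8·u·v - 2·v - 1], [4·u·v + 1, 2·u^2 + 2·v + 4]].
At the point, J = [[-24.0000, -18.0000], [7.0000, 10.5000]].
det J = -126.0000.

-126.0000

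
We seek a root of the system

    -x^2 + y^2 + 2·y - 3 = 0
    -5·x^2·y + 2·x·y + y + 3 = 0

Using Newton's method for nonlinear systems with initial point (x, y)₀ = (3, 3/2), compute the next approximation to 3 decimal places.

(1.798, 1.408)

At (3, 3/2): F = (-6.750, -54.000).
Jacobian J = [[-2·x, 2·y + 2], [-10·x·y + 2·y, -5·x^2 + 2·x + 1]].
At the point, J = [[-6.000, 5.000], [-42.000, -38.000]] (det J = 438.000).
Solving J·Δ = −F gives Δ = (-1.202, -0.092).
Then the next iterate is (x, y)₁ = (1.798, 1.408).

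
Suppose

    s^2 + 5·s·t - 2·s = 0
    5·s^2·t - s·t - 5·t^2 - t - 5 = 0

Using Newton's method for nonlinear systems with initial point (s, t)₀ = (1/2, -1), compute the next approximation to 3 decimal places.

At (1/2, -1): F = (-3.250, -9.750).
Jacobian J = [[2·s + 5·t - 2, 5·s], [10·s·t - t, 5·s^2 - s - 10·t - 1]].
At the point, J = [[-6.000, 2.500], [-4.000, 9.750]] (det J = -48.500).
Solving J·Δ = −F gives Δ = (-0.151, 0.938).
Then the next iterate is (s, t)₁ = (0.349, -0.062).

(0.349, -0.062)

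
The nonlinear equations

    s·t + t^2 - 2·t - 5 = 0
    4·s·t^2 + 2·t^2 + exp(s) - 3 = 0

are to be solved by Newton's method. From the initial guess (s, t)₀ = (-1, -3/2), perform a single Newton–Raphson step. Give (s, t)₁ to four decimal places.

At (-1, -3/2): F = (1.7500, -7.132121).
Jacobian J = [[t, s + 2·t - 2], [4·t^2 + exp(s), 8·s·t + 4·t]].
At the point, J = [[-1.5000, -6.0000], [9.367879, 6.0000]] (det J = 47.207277).
Solving J·Δ = −F gives Δ = (0.6841, 0.1207).
Then the next iterate is (s, t)₁ = (-0.3159, -1.3793).

(-0.3159, -1.3793)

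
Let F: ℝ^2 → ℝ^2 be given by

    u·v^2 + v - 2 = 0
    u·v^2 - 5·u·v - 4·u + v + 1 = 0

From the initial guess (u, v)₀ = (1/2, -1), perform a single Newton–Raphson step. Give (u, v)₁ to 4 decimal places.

(3.0000, 1.4000)

At (1/2, -1): F = (-2.5000, 1.0000).
Jacobian J = [[v^2, 2·u·v + 1], [v^2 - 5·v - 4, 2·u·v - 5·u + 1]].
At the point, J = [[1.0000, 0.0000], [2.0000, -2.5000]] (det J = -2.5000).
Solving J·Δ = −F gives Δ = (2.5000, 2.4000).
Then the next iterate is (u, v)₁ = (3.0000, 1.4000).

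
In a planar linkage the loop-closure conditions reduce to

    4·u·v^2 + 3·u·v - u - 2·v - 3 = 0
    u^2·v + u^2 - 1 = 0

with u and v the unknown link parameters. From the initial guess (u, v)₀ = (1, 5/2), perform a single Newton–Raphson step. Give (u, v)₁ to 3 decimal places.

(0.749, 1.758)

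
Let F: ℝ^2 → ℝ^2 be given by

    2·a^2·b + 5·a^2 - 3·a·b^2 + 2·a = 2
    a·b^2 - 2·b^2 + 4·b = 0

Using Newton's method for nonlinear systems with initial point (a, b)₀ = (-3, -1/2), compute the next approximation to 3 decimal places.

At (-3, -1/2): F = (30.250, -3.250).
Jacobian J = [[4·a·b + 10·a - 3·b^2 + 2, 2·a^2 - 6·a·b], [b^2, 2·a·b - 4·b + 4]].
At the point, J = [[-22.750, 9.000], [0.250, 9.000]] (det J = -207.000).
Solving J·Δ = −F gives Δ = (1.457, 0.321).
Then the next iterate is (a, b)₁ = (-1.543, -0.179).

(-1.543, -0.179)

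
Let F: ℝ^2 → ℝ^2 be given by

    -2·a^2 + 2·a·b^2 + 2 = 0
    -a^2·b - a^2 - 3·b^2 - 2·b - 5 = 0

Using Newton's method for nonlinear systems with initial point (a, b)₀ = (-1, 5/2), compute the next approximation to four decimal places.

(-1.4295, 0.5413)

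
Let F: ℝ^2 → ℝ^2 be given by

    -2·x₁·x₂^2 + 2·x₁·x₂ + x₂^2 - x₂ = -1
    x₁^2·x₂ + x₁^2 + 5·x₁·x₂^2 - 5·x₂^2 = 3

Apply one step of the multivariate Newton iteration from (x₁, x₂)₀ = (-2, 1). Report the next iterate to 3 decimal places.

At (-2, 1): F = (1.000, -10.000).
Jacobian J = [[-2·x₂^2 + 2·x₂, -4·x₁·x₂ + 2·x₁ + 2·x₂ - 1], [2·x₁·x₂ + 2·x₁ + 5·x₂^2, x₁^2 + 10·x₁·x₂ - 10·x₂]].
At the point, J = [[0.000, 5.000], [-3.000, -26.000]] (det J = 15.000).
Solving J·Δ = −F gives Δ = (-1.600, -0.200).
Then the next iterate is (x₁, x₂)₁ = (-3.600, 0.800).

(-3.600, 0.800)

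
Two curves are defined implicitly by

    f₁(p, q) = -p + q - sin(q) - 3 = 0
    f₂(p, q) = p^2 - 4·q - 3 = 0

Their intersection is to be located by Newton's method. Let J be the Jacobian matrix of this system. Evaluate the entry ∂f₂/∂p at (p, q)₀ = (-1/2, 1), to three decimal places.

-1.000

∂f₂/∂p = 2·p.
At (-1/2, 1) this is -1.000.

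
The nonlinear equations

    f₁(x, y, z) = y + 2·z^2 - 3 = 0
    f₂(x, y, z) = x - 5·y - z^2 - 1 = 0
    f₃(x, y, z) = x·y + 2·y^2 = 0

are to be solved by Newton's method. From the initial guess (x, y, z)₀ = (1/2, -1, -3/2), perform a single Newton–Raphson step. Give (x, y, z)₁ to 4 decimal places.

At (1/2, -1, -3/2): F = (0.5000, 2.2500, 1.5000).
Jacobian J = [[0, 1, 4·z], [1, -5, -2·z], [y, x + 4·y, 0]].
At the point, J = [[0.0000, 1.0000, -6.0000], [1.0000, -5.0000, 3.0000], [-1.0000, -3.5000, 0.0000]] (det J = 48.0000).
Solving J·Δ = −F gives Δ = (-0.2500, 0.5000, 0.1667).
Then the next iterate is (x, y, z)₁ = (0.2500, -0.5000, -1.3333).

(0.2500, -0.5000, -1.3333)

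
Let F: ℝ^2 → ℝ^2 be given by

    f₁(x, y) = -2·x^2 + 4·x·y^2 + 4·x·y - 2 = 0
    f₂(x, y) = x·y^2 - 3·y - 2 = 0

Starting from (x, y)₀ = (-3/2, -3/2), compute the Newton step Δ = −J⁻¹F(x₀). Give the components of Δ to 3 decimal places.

(-0.444, 1.250)

At (-3/2, -3/2): F = (-11.000, -0.875).
Jacobian J = [[-4·x + 4·y^2 + 4·y, 8·x·y + 4·x], [y^2, 2·x·y - 3]].
At the point, J = [[9.000, 12.000], [2.250, 1.500]] (det J = -13.500).
Solving J·Δ = −F gives Δ = (-0.444, 1.250).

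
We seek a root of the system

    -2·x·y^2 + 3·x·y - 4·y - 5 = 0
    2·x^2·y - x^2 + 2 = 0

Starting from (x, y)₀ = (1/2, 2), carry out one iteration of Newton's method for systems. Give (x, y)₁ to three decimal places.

At (1/2, 2): F = (-14.000, 2.750).
Jacobian J = [[-2·y^2 + 3·y, -4·x·y + 3·x - 4], [4·x·y - 2·x, 2·x^2]].
At the point, J = [[-2.000, -6.500], [3.000, 0.500]] (det J = 18.500).
Solving J·Δ = −F gives Δ = (-0.588, -1.973).
Then the next iterate is (x, y)₁ = (-0.088, 0.027).

(-0.088, 0.027)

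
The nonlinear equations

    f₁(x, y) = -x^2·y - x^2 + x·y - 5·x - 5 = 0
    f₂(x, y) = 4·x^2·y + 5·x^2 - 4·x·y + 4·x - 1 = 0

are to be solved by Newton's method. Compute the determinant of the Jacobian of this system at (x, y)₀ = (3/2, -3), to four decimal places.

J = [[-2·x·y - 2·x + y - 5, -x^2 + x], [8·x·y + 10·x - 4·y + 4, 4·x^2 - 4·x]].
At the point, J = [[-2.0000, -0.7500], [-5.0000, 3.0000]].
det J = -9.7500.

-9.7500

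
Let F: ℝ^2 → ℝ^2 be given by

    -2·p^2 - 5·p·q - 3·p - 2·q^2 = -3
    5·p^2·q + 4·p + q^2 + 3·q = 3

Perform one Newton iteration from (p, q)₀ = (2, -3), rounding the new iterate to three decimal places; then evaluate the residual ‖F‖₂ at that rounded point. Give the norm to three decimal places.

At (2, -3): F = (1.000, -55.000).
Jacobian J = [[-4·p - 5·q - 3, -5·p - 4·q], [10·p·q + 4, 5·p^2 + 2·q + 3]].
At the point, J = [[4.000, 2.000], [-56.000, 17.000]] (det J = 180.000).
Solving J·Δ = −F gives Δ = (-0.706, 0.911).
Then the next iterate is (p, q)₁ = (1.294, -2.089).
Re-evaluating at (1.294, -2.089): F = (0.55712, -17.21656), so ‖F‖₂ = 17.226.

17.226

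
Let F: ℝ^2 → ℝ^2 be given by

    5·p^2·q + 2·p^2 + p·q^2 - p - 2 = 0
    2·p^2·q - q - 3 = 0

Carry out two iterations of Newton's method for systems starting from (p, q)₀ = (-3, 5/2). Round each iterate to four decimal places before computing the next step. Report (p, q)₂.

At (-3, 5/2): F = (112.7500, 39.5000).
Jacobian J = [[10·p·q + 4·p + q^2 - 1, 5·p^2 + 2·p·q], [4·p·q, 2·p^2 - 1]].
At the point, J = [[-81.7500, 30.0000], [-30.0000, 17.0000]] (det J = -489.7500).
Solving J·Δ = −F gives Δ = (1.4941, 0.3132).
Then the next iterate is (p, q)₁ = (-1.5059, 2.8132).
Round to (-1.5059, 2.8132) and repeat: F = (24.021493, 6.945983), J = [[-41.473485, 2.865878], [-16.945592, 3.535470]].
Δ = (0.6630, 1.2133), so (p, q)₂ = (-0.8429, 4.0265).

(-0.8429, 4.0265)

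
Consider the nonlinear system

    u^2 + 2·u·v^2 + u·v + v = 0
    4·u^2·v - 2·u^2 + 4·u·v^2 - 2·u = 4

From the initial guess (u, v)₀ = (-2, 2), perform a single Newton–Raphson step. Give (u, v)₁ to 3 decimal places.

(-1.669, 1.293)

At (-2, 2): F = (-14.000, -8.000).
Jacobian J = [[2·u + 2·v^2 + v, 4·u·v + u + 1], [8·u·v - 4·u + 4·v^2 - 2, 4·u^2 + 8·u·v]].
At the point, J = [[6.000, -17.000], [-10.000, -16.000]] (det J = -266.000).
Solving J·Δ = −F gives Δ = (0.331, -0.707).
Then the next iterate is (u, v)₁ = (-1.669, 1.293).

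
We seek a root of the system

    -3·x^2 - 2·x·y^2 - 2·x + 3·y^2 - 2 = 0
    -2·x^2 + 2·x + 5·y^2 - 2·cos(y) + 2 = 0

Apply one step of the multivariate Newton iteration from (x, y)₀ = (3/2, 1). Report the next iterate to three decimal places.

At (3/2, 1): F = (-11.750, 4.41940).
Jacobian J = [[-6·x - 2·y^2 - 2, -4·x·y + 6·y], [-4·x + 2, 10·y + 2·sin(y)]].
At the point, J = [[-13.000, 0.000], [-4.000, 11.68294]] (det J = -151.87825).
Solving J·Δ = −F gives Δ = (-0.904, -0.688).
Then the next iterate is (x, y)₁ = (0.596, 0.312).

(0.596, 0.312)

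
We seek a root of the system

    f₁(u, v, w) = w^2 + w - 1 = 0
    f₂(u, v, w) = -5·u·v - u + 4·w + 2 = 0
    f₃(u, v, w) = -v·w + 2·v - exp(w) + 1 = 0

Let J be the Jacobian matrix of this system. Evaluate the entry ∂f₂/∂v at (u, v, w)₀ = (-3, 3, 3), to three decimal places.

15.000

∂f₂/∂v = -5·u.
At (-3, 3, 3) this is 15.000.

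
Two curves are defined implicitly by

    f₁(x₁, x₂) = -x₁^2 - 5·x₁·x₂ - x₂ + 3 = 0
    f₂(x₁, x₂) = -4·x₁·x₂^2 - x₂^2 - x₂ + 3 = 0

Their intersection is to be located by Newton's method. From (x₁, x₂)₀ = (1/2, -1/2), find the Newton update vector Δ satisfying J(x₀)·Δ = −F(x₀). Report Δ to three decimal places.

(37.250, 17.250)

At (1/2, -1/2): F = (4.500, 2.750).
Jacobian J = [[-2·x₁ - 5·x₂, -5·x₁ - 1], [-4·x₂^2, -8·x₁·x₂ - 2·x₂ - 1]].
At the point, J = [[1.500, -3.500], [-1.000, 2.000]] (det J = -0.500).
Solving J·Δ = −F gives Δ = (37.250, 17.250).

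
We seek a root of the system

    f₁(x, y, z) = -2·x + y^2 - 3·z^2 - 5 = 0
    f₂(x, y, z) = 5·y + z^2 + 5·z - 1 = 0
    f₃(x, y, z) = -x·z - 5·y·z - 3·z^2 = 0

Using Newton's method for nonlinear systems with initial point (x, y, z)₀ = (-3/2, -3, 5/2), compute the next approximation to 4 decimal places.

At (-3/2, -3, 5/2): F = (-11.7500, 2.7500, 22.5000).
Jacobian J = [[-2, 2·y, -6·z], [0, 5, 2·z + 5], [-z, -5·z, -x - 5·y - 6·z]].
At the point, J = [[-2.0000, -6.0000, -15.0000], [0.0000, 5.0000, 10.0000], [-2.5000, -12.5000, 1.5000]] (det J = -302.5000).
Solving J·Δ = −F gives Δ = (-2.2446, 2.0905, -1.3202).
Then the next iterate is (x, y, z)₁ = (-3.7446, -0.9095, 1.1798).

(-3.7446, -0.9095, 1.1798)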